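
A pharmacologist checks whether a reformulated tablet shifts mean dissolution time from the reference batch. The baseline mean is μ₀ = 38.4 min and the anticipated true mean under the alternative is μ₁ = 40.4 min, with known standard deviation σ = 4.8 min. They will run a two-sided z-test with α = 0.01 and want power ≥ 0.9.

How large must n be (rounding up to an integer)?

Standardized effect: d = |μ₁ − μ₀| / σ = |40.4 − 38.4| / 4.8 = 0.4167
For power 0.9 need Φ(δ − z_{0.005}) = 0.9, so δ = z_{0.005} + z_{0.10} = 2.576 + 1.282 = 3.857.
(For δ > 0 the lower-tail rejection region contributes negligibly to power, so the one-term inversion is standard.)
δ = d·√n ⇒ n = (δ/d)² = (3.857 / 0.4167)² = 85.71.
Round up to the next whole unit.

n = 86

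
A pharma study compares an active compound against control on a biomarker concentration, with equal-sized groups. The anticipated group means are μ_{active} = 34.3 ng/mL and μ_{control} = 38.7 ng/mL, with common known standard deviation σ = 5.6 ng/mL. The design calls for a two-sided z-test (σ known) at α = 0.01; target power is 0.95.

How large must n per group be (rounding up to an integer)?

n = 58 per group

Standardized effect: d = |μ_{active} − μ_{control}| / σ = |34.3 − 38.7| / 5.6 = 0.7857
For power 0.95 need Φ(δ − z_{0.005}) = 0.95, so δ = z_{0.005} + z_{0.05} = 2.576 + 1.645 = 4.221.
(The Φ(−δ − z_{α/2}) term is vanishingly small for δ > 0 and is dropped in the standard sample-size formula.)
δ = d·√(n/2) ⇒ n = 2(δ/d)² = 2 × (4.221 / 0.7857)² = 57.71.
Rounding up, n = 58 per group.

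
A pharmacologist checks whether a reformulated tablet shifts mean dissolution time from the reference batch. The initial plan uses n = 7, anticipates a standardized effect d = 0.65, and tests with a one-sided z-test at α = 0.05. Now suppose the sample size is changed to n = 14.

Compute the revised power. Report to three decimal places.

Power ≈ 0.784

With n = 14: δ = d·√n = 0.65 × √14 = 2.4321. Critical value z_{0.05} = 1.645.
Revised power = Φ(δ − 1.645) = Φ(0.787) = 0.7844.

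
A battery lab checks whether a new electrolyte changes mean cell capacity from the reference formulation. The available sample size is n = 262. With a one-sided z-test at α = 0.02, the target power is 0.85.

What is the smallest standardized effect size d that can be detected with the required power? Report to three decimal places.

Need Φ(δ − 2.054) = 0.85, so δ = 2.054 + 1.036 = 3.090.
δ = d·√n ⇒ d = δ/√n = 3.090/√262 = 0.1909.

d ≈ 0.191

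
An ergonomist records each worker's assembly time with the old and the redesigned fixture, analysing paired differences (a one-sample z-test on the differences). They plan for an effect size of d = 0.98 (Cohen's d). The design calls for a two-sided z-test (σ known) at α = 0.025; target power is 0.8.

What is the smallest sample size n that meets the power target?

Set Φ(δ − 2.241) = 0.8; then δ − 2.241 = Φ⁻¹(0.8) = 0.842, giving δ = 3.083.
(For δ > 0 the lower-tail rejection region contributes negligibly to power, so the one-term inversion is standard.)
δ = d·√n ⇒ n = (δ/d)² = (3.083 / 0.98)² = 9.90.
Round up to the next whole unit.

n = 10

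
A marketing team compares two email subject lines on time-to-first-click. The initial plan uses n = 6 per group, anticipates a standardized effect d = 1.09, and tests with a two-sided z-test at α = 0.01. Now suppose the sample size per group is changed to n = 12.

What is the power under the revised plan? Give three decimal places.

With n = 12 per group: δ = d·√(n/2) = 1.09 × √(12/2) = 2.6699. Critical value z_{0.005} = 2.576.
Revised power = Φ(δ − 2.576) + Φ(−δ − 2.576) = Φ(0.094) + Φ(-5.246) = 0.5375 + 0.0000 = 0.5375.

Power ≈ 0.537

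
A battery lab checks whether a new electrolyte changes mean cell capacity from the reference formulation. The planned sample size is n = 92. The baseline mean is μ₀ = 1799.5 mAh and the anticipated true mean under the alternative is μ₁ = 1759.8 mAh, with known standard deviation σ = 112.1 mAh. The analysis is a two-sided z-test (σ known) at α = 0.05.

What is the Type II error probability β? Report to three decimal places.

Standardized effect: d = |μ₁ − μ₀| / σ = |1759.8 − 1799.5| / 112.1 = 0.3541
Noncentrality parameter: δ = d·√n = 0.3541 × √92 = 3.3969
Critical value for a two-sided test at α = 0.05: z_{α/2} = 1.960.
Power = Φ(δ − 1.960) + Φ(−δ − 1.960) = Φ(1.437) + Φ(-5.357) = 0.9246 + 0.0000 = 0.9246.
Type II error: β = 1 − power = 1 − 0.9246 = 0.0754.

β ≈ 0.075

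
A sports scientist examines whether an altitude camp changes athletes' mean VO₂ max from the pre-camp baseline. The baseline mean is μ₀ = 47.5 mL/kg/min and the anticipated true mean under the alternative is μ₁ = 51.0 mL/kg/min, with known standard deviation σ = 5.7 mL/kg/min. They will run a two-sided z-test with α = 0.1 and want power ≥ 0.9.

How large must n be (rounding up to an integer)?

Standardized effect: d = |μ₁ − μ₀| / σ = |51.0 − 47.5| / 5.7 = 0.6140
Set Φ(δ − 1.645) = 0.9; then δ − 1.645 = Φ⁻¹(0.9) = 1.282, giving δ = 2.926.
(For δ > 0 the lower-tail rejection region contributes negligibly to power, so the one-term inversion is standard.)
δ = d·√n ⇒ n = (δ/d)² = (2.926 / 0.6140)² = 22.71.
Rounding up, n = 23.

n = 23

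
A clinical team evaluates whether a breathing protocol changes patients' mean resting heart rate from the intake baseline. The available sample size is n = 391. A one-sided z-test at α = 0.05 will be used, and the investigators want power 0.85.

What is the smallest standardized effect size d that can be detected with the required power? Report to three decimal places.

Need Φ(δ − 1.645) = 0.85, so δ = 1.645 + 1.036 = 2.681.
δ = d·√n ⇒ d = δ/√n = 2.681/√391 = 0.1356.

d ≈ 0.136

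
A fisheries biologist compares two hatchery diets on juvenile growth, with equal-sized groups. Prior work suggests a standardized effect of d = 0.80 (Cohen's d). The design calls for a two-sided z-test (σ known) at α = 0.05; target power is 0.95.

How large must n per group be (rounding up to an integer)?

For power 0.95 need Φ(δ − z_{0.025}) = 0.95, so δ = z_{0.025} + z_{0.05} = 1.960 + 1.645 = 3.605.
(Ignoring the negligible lower-tail rejection probability gives the usual closed-form inversion.)
δ = d·√(n/2) ⇒ n = 2(δ/d)² = 2 × (3.605 / 0.80)² = 40.61.
Rounding up, n = 41 per group.

n = 41 per group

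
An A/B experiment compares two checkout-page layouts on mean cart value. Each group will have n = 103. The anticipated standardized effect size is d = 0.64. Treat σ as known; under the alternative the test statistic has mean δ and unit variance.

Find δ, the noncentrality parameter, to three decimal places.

The noncentrality parameter scales effect size by the design's sample-size factor: δ = d·√(n/2) = 0.64 × √(103/2) = 4.5929

δ ≈ 4.593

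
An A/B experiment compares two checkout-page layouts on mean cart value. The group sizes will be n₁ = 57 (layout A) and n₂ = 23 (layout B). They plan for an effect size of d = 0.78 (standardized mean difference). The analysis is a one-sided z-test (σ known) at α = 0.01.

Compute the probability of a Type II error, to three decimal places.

β ≈ 0.203

Noncentrality parameter: λ = d / √(1/n₁ + 1/n₂) = 0.78 / √(1/57 + 1/23) = 3.1576
Critical value for a one-sided test at α = 0.01: z_α = 2.326.
Power = Φ(λ − 2.326) = Φ(0.831) = 0.7971.
Type II error: β = 1 − power = 1 − 0.7971 = 0.2029.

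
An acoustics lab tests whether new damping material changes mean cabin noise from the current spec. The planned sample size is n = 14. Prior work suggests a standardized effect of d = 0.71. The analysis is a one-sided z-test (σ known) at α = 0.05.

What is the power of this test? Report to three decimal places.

Noncentrality parameter: δ = d·√n = 0.71 × √14 = 2.6566
Critical value for a one-sided test at α = 0.05: z_α = 1.645.
Power = Φ(δ − 1.645) = Φ(1.012) = 0.8442.

Power ≈ 0.844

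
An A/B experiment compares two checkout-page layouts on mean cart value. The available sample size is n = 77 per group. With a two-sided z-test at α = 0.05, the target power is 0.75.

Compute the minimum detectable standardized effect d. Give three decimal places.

d ≈ 0.425

Need Φ(δ − 1.960) = 0.75, so δ = 1.960 + 0.674 = 2.634.
(The second rejection-region term Φ(−δ − z_{α/2}) is negligible and dropped.)
δ = d·√(n/2) ⇒ d = δ/√(n/2) = 2.634/√(77/2) = 0.4246.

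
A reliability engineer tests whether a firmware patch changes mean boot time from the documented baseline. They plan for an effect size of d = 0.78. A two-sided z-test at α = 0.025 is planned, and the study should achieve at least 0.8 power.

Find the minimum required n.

n = 16

Set Φ(δ − 2.241) = 0.8; then δ − 2.241 = Φ⁻¹(0.8) = 0.842, giving δ = 3.083.
(The Φ(−δ − z_{α/2}) term is vanishingly small for δ > 0 and is dropped in the standard sample-size formula.)
δ = d·√n ⇒ n = (δ/d)² = (3.083 / 0.78)² = 15.62.
Rounding up, n = 16.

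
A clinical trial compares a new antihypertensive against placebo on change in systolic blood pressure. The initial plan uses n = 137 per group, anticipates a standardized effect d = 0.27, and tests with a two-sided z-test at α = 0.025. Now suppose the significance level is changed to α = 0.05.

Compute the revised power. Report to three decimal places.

δ = d·√(n/2) = 0.27 × √(137/2) = 2.2346 (unchanged). New critical value: z_{0.025} = 1.960.
Revised power = Φ(δ − 1.960) + Φ(−δ − 1.960) = Φ(0.275) + Φ(-4.195) = 0.6082 + 0.0000 = 0.6082.

Power ≈ 0.608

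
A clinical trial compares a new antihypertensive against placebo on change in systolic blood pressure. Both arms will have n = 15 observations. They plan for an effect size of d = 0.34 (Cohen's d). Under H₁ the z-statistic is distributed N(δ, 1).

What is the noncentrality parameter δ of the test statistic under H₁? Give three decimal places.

The noncentrality parameter scales effect size by the design's sample-size factor: δ = d·√(n/2) = 0.34 × √(15/2) = 0.9311

δ ≈ 0.931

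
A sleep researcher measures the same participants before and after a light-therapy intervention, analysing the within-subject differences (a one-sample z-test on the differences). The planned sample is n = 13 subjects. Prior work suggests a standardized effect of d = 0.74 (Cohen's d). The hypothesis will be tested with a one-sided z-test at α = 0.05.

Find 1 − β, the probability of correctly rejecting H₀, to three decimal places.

Power ≈ 0.847

Noncentrality parameter: δ = d·√n = 0.74 × √13 = 2.6681
Critical value for a one-sided test at α = 0.05: z_α = 1.645.
Power = Φ(δ − 1.645) = Φ(1.023) = 0.8469.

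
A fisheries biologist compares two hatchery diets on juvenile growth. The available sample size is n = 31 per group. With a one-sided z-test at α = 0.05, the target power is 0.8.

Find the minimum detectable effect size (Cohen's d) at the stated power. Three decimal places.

Need Φ(δ − 1.645) = 0.8, so δ = 1.645 + 0.842 = 2.486.
δ = d·√(n/2) ⇒ d = δ/√(n/2) = 2.486/√(31/2) = 0.6316.

d ≈ 0.632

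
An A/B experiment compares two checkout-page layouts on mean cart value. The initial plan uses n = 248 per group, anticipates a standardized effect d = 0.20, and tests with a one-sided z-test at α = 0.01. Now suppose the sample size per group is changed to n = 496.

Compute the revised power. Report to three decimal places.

Power ≈ 0.795

With n = 496 per group: δ = d·√(n/2) = 0.20 × √(496/2) = 3.1496. Critical value z_{0.01} = 2.326.
Revised power = Φ(δ − 2.326) = Φ(0.823) = 0.7948.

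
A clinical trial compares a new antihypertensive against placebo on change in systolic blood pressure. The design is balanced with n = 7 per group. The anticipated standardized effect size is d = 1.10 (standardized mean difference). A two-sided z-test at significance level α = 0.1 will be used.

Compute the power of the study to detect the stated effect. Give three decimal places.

Power ≈ 0.660

Noncentrality parameter: λ = d·√(n/2) = 1.10 × √(7/2) = 2.0579
Critical value for a two-sided test at α = 0.1: z_{α/2} = 1.645.
Power = Φ(λ − 1.645) + Φ(−λ − 1.645) = Φ(0.413) + Φ(-3.703) = 0.6602 + 0.0001 = 0.6603.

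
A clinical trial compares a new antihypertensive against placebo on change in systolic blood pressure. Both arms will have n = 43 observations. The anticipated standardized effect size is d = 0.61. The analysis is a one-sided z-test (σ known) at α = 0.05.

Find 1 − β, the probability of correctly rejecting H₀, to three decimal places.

Power ≈ 0.882

Noncentrality parameter: δ = d·√(n/2) = 0.61 × √(43/2) = 2.8285
One-sided α = 0.05 → critical value z_{0.05} = 1.645.
Power = P(Z > 1.645 − δ) = Φ(1.184) = 0.8817.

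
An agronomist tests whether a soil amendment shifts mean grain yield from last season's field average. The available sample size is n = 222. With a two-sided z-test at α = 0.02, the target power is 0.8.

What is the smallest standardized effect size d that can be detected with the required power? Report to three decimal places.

d ≈ 0.213

Required noncentrality: δ = z_{0.01} + z_{0.20} = 2.326 + 0.842 = 3.168.
(The second rejection-region term Φ(−δ − z_{α/2}) is negligible and dropped.)
δ = d·√n ⇒ d = δ/√n = 3.168/√222 = 0.2126.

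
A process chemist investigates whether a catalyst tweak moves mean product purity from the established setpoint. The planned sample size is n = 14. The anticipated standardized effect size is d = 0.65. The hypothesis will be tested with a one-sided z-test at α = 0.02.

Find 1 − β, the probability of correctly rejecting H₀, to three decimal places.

Noncentrality parameter: δ = d·√n = 0.65 × √14 = 2.4321
One-sided α = 0.02 → critical value z_{0.02} = 2.054.
Power = Φ(δ − 2.054) = Φ(0.378) = 0.6474.

Power ≈ 0.647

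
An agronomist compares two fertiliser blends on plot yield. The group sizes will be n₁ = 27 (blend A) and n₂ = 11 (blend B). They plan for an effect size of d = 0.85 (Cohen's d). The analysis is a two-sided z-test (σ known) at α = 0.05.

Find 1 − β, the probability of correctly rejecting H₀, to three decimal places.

Noncentrality parameter: δ = d / √(1/n₁ + 1/n₂) = 0.85 / √(1/27 + 1/11) = 2.3763
Two-sided α = 0.05 → critical value z_{0.025} = 1.960.
Power = Φ(δ − 1.960) + Φ(−δ − 1.960) = Φ(0.416) + Φ(-4.336) = 0.6614 + 0.0000 = 0.6614.

Power ≈ 0.661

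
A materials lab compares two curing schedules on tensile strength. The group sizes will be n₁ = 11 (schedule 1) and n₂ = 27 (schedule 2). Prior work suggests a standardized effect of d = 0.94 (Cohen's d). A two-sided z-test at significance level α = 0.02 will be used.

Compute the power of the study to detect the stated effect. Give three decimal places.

Noncentrality parameter: δ = d / √(1/n₁ + 1/n₂) = 0.94 / √(1/11 + 1/27) = 2.6279
Critical value for a two-sided test at α = 0.02: z_{α/2} = 2.326.
Power = Φ(δ − 2.326) + Φ(−δ − 2.326) = Φ(0.302) + Φ(-4.954) = 0.6185 + 0.0000 = 0.6185.

Power ≈ 0.619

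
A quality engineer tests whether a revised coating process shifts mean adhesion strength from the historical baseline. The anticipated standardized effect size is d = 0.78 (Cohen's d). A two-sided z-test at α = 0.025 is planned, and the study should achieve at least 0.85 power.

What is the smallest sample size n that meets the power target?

n = 18

Set Φ(δ − 2.241) = 0.85; then δ − 2.241 = Φ⁻¹(0.85) = 1.036, giving δ = 3.278.
(The Φ(−δ − z_{α/2}) term is vanishingly small for δ > 0 and is dropped in the standard sample-size formula.)
δ = d·√n ⇒ n = (δ/d)² = (3.278 / 0.78)² = 17.66.
Rounding up, n = 18.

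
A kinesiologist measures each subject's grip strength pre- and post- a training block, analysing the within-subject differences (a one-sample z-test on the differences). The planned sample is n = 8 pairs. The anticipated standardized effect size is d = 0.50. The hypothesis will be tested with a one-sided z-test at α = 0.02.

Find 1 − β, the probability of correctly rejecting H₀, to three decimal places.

Power ≈ 0.261

Noncentrality parameter: δ = d·√n = 0.50 × √8 = 1.4142
One-sided α = 0.02 → critical value z_{0.02} = 2.054.
Power = Φ(δ − 2.054) = Φ(-0.640) = 0.2612.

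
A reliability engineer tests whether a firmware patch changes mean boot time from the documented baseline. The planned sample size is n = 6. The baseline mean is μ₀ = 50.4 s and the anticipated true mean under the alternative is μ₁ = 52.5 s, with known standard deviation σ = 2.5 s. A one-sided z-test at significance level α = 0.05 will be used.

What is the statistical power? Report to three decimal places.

Power ≈ 0.660

Standardized effect: d = |μ₁ − μ₀| / σ = |52.5 − 50.4| / 2.5 = 0.8400
Noncentrality parameter: δ = d·√n = 0.8400 × √6 = 2.0576
One-sided α = 0.05 → critical value z_{0.05} = 1.645.
Power = P(Z > 1.645 − δ) = Φ(0.413) = 0.6601.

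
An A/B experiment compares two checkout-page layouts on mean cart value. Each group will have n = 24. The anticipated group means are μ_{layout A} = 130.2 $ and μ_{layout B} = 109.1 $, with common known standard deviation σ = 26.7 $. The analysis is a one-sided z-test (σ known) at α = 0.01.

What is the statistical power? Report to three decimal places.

Power ≈ 0.660

Standardized effect: d = |μ_{layout A} − μ_{layout B}| / σ = |130.2 − 109.1| / 26.7 = 0.7903
Noncentrality parameter: δ = d·√(n/2) = 0.7903 × √(24/2) = 2.7375
Critical value for a one-sided test at α = 0.01: z_α = 2.326.
Power = Φ(δ − 2.326) = Φ(0.411) = 0.6595.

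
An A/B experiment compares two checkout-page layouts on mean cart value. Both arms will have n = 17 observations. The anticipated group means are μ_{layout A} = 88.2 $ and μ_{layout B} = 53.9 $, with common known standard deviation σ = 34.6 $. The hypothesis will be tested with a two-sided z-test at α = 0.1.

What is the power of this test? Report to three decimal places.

Power ≈ 0.894

Standardized effect: d = |μ_{layout A} − μ_{layout B}| / σ = |88.2 − 53.9| / 34.6 = 0.9913
Noncentrality parameter: δ = d·√(n/2) = 0.9913 × √(17/2) = 2.8902
Critical value for a two-sided test at α = 0.1: z_{α/2} = 1.645.
Power = Φ(δ − 1.645) + Φ(−δ − 1.645) = Φ(1.245) + Φ(-4.535) = 0.8935 + 0.0000 = 0.8935.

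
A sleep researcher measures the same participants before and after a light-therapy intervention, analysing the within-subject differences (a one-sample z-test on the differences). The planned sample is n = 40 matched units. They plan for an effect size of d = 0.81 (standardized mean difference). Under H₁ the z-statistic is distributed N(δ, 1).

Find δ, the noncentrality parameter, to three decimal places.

δ ≈ 5.123

δ = d·√n = 0.81 × √40 = 5.1229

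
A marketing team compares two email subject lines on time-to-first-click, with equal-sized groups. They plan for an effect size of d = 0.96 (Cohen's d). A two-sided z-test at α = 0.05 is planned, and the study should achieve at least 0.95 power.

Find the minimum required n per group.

n = 29 per group

Set Φ(δ − 1.960) = 0.95; then δ − 1.960 = Φ⁻¹(0.95) = 1.645, giving δ = 3.605.
(Ignoring the negligible lower-tail rejection probability gives the usual closed-form inversion.)
δ = d·√(n/2) ⇒ n = 2(δ/d)² = 2 × (3.605 / 0.96)² = 28.20.
Rounding up, n = 29 per group.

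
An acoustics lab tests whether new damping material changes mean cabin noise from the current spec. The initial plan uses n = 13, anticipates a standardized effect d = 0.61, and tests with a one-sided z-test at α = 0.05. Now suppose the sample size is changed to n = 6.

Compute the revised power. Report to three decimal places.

Power ≈ 0.440

With n = 6: δ = d·√n = 0.61 × √6 = 1.4942. Critical value z_{0.05} = 1.645.
Revised power = P(Z > 1.645 − δ) = Φ(-0.151) = 0.4401.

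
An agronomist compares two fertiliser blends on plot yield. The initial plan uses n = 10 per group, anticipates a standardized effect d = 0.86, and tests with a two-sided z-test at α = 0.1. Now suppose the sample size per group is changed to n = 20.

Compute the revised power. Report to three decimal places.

With n = 20 per group: δ = d·√(n/2) = 0.86 × √(20/2) = 2.7196. Critical value z_{0.05} = 1.645.
Revised power = Φ(δ − 1.645) + Φ(−δ − 1.645) = Φ(1.075) + Φ(-4.364) = 0.8587 + 0.0000 = 0.8588.

Power ≈ 0.859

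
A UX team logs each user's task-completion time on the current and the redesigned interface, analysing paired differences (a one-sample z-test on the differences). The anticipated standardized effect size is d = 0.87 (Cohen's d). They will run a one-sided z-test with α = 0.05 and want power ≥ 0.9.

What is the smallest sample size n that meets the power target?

For power 0.9 need Φ(δ − z_{0.05}) = 0.9, so δ = z_{0.05} + z_{0.10} = 1.645 + 1.282 = 2.926.
δ = d·√n ⇒ n = (δ/d)² = (2.926 / 0.87)² = 11.31.
Rounding up, n = 12.

n = 12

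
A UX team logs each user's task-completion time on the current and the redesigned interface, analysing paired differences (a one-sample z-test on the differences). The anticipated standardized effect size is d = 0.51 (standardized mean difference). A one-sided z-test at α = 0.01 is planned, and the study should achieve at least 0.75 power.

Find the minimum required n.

n = 35

For power 0.75 need Φ(δ − z_{0.01}) = 0.75, so δ = z_{0.01} + z_{0.25} = 2.326 + 0.674 = 3.001.
δ = d·√n ⇒ n = (δ/d)² = (3.001 / 0.51)² = 34.62.
Round up to the next whole unit.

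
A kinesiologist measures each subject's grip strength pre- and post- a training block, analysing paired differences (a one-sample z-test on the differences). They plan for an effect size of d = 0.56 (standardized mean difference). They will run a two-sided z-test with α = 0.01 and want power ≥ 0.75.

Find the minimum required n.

n = 34

Set Φ(δ − 2.576) = 0.75; then δ − 2.576 = Φ⁻¹(0.75) = 0.674, giving δ = 3.250.
(Ignoring the negligible lower-tail rejection probability gives the usual closed-form inversion.)
δ = d·√n ⇒ n = (δ/d)² = (3.250 / 0.56)² = 33.69.
Rounding up, n = 34.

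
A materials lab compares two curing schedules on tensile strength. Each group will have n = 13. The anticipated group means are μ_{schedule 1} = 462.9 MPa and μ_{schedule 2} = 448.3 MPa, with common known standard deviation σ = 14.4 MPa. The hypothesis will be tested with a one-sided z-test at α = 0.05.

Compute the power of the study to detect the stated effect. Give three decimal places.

Standardized effect: d = |μ_{schedule 1} − μ_{schedule 2}| / σ = |462.9 − 448.3| / 14.4 = 1.0139
Noncentrality parameter: δ = d·√(n/2) = 1.0139 × √(13/2) = 2.5849
One-sided α = 0.05 → critical value z_{0.05} = 1.645.
Power = P(Z > 1.645 − δ) = Φ(0.940) = 0.8264.

Power ≈ 0.826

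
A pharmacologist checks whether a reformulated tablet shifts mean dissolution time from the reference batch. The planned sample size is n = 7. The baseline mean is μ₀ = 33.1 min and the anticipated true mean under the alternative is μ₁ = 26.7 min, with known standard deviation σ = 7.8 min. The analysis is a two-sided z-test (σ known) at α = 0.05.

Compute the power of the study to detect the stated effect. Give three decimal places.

Standardized effect: d = |μ₁ − μ₀| / σ = |26.7 − 33.1| / 7.8 = 0.8205
Noncentrality parameter: δ = d·√n = 0.8205 × √7 = 2.1709
Two-sided α = 0.05 → critical value z_{0.025} = 1.960.
Power = Φ(δ − 1.960) + Φ(−δ − 1.960) = Φ(0.211) + Φ(-4.131) = 0.5835 + 0.0000 = 0.5835.

Power ≈ 0.584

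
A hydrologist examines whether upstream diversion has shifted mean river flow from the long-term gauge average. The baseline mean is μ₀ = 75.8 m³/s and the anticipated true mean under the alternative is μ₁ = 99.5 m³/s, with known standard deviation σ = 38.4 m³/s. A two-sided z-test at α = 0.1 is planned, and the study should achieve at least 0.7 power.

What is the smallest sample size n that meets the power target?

Standardized effect: d = |μ₁ − μ₀| / σ = |99.5 − 75.8| / 38.4 = 0.6172
For power 0.7 need Φ(δ − z_{0.05}) = 0.7, so δ = z_{0.05} + z_{0.30} = 1.645 + 0.524 = 2.169.
(Ignoring the negligible lower-tail rejection probability gives the usual closed-form inversion.)
δ = d·√n ⇒ n = (δ/d)² = (2.169 / 0.6172)² = 12.35.
Rounding up, n = 13.

n = 13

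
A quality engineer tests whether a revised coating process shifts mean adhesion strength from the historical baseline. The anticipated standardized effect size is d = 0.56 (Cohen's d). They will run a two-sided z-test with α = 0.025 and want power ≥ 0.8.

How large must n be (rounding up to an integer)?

Set Φ(δ − 2.241) = 0.8; then δ − 2.241 = Φ⁻¹(0.8) = 0.842, giving δ = 3.083.
(For δ > 0 the lower-tail rejection region contributes negligibly to power, so the one-term inversion is standard.)
δ = d·√n ⇒ n = (δ/d)² = (3.083 / 0.56)² = 30.31.
Round up to the next whole unit.

n = 31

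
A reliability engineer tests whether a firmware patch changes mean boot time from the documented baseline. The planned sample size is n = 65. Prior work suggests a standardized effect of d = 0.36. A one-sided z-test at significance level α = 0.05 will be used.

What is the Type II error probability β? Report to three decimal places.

Noncentrality parameter: δ = d·√n = 0.36 × √65 = 2.9024
One-sided α = 0.05 → critical value z_{0.05} = 1.645.
Power = P(Z > 1.645 − δ) = Φ(1.258) = 0.8957.
Type II error: β = 1 − power = 1 − 0.8957 = 0.1043.

β ≈ 0.104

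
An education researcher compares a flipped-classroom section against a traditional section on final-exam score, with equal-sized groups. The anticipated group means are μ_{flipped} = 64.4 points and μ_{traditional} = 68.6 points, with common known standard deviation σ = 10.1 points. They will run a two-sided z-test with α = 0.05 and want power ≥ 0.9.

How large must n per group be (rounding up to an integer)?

Standardized effect: d = |μ_{flipped} − μ_{traditional}| / σ = |64.4 − 68.6| / 10.1 = 0.4158
Set Φ(δ − 1.960) = 0.9; then δ − 1.960 = Φ⁻¹(0.9) = 1.282, giving δ = 3.242.
(The Φ(−δ − z_{α/2}) term is vanishingly small for δ > 0 and is dropped in the standard sample-size formula.)
δ = d·√(n/2) ⇒ n = 2(δ/d)² = 2 × (3.242 / 0.4158)² = 121.53.
Rounding up, n = 122 per group.

n = 122 per group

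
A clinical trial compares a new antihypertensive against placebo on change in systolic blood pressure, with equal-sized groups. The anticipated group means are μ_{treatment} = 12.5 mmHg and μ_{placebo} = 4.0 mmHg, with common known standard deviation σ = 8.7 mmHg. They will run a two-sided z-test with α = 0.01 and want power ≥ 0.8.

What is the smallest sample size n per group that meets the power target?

Standardized effect: d = |μ_{treatment} − μ_{placebo}| / σ = |12.5 − 4.0| / 8.7 = 0.9770
For power 0.8 need Φ(δ − z_{0.005}) = 0.8, so δ = z_{0.005} + z_{0.20} = 2.576 + 0.842 = 3.417.
(The Φ(−δ − z_{α/2}) term is vanishingly small for δ > 0 and is dropped in the standard sample-size formula.)
δ = d·√(n/2) ⇒ n = 2(δ/d)² = 2 × (3.417 / 0.9770)² = 24.47.
Round up to the next whole unit.

n = 25 per group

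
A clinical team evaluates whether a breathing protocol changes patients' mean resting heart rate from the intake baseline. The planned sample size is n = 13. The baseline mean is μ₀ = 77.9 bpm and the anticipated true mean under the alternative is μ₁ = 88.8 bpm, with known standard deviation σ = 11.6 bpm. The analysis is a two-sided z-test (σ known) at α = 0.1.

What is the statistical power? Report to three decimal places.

Power ≈ 0.959

Standardized effect: d = |μ₁ − μ₀| / σ = |88.8 − 77.9| / 11.6 = 0.9397
Noncentrality parameter: δ = d·√n = 0.9397 × √13 = 3.3880
Two-sided α = 0.1 → critical value z_{0.05} = 1.645.
Power = Φ(δ − 1.645) + Φ(−δ − 1.645) = Φ(1.743) + Φ(-5.033) = 0.9593 + 0.0000 = 0.9593.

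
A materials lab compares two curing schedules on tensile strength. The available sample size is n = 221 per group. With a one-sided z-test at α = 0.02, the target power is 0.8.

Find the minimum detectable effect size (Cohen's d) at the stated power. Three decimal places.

Required noncentrality: δ = z_{0.02} + z_{0.20} = 2.054 + 0.842 = 2.895.
δ = d·√(n/2) ⇒ d = δ/√(n/2) = 2.895/√(221/2) = 0.2754.

d ≈ 0.275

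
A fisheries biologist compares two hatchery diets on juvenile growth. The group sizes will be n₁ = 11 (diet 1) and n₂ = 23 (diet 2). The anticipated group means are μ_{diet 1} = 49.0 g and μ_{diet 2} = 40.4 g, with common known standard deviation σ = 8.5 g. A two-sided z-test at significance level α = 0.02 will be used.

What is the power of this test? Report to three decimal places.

Power ≈ 0.668

Standardized effect: d = |μ_{diet 1} − μ_{diet 2}| / σ = |49.0 − 40.4| / 8.5 = 1.0118
Noncentrality parameter: δ = d / √(1/n₁ + 1/n₂) = 1.0118 / √(1/11 + 1/23) = 2.7599
Critical value for a two-sided test at α = 0.02: z_{α/2} = 2.326.
Power = Φ(δ − 2.326) + Φ(−δ − 2.326) = Φ(0.434) + Φ(-5.086) = 0.6677 + 0.0000 = 0.6677.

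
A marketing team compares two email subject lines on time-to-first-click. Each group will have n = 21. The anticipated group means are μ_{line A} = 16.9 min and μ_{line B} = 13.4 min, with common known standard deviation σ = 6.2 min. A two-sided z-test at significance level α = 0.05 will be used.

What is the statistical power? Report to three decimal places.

Power ≈ 0.448

Standardized effect: d = |μ_{line A} − μ_{line B}| / σ = |16.9 − 13.4| / 6.2 = 0.5645
Noncentrality parameter: λ = d·√(n/2) = 0.5645 × √(21/2) = 1.8292
Critical value for a two-sided test at α = 0.05: z_{α/2} = 1.960.
Power = Φ(λ − 1.960) + Φ(−λ − 1.960) = Φ(-0.131) + Φ(-3.789) = 0.4480 + 0.0001 = 0.4481.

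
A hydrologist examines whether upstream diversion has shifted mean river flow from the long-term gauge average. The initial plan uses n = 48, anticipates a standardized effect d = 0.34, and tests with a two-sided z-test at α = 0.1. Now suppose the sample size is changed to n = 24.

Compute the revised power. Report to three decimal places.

Power ≈ 0.509

With n = 24: δ = d·√n = 0.34 × √24 = 1.6657. Critical value z_{0.05} = 1.645.
Revised power = Φ(δ − 1.645) + Φ(−δ − 1.645) = Φ(0.021) + Φ(-3.311) = 0.5083 + 0.0005 = 0.5088.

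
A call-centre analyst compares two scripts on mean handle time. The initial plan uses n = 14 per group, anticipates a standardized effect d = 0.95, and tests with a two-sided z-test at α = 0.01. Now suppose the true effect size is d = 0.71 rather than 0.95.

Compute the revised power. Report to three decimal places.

With d = 0.71: δ = d·√(n/2) = 0.71 × √(14/2) = 1.8785. Critical value z_{0.005} = 2.576.
Revised power = Φ(δ − 2.576) + Φ(−δ − 2.576) = Φ(-0.697) + Φ(-4.454) = 0.2428 + 0.0000 = 0.2428.

Power ≈ 0.243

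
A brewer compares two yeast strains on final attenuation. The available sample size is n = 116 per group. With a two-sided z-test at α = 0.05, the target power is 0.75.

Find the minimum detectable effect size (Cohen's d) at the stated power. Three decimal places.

d ≈ 0.346

Required noncentrality: δ = z_{0.025} + z_{0.25} = 1.960 + 0.674 = 2.634.
(The second rejection-region term Φ(−δ − z_{α/2}) is negligible and dropped.)
δ = d·√(n/2) ⇒ d = δ/√(n/2) = 2.634/√(116/2) = 0.3459.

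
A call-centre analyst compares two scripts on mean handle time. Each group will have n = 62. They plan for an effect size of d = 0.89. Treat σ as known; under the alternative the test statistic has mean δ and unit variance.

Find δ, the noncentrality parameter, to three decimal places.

δ = d·√(n/2) = 0.89 × √(62/2) = 4.9553

δ ≈ 4.955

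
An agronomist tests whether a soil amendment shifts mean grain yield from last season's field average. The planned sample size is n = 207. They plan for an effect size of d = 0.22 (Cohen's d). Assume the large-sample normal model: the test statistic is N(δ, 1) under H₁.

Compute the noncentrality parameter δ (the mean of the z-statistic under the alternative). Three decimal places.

δ ≈ 3.165

The noncentrality parameter scales effect size by the design's sample-size factor: δ = d·√n = 0.22 × √207 = 3.1652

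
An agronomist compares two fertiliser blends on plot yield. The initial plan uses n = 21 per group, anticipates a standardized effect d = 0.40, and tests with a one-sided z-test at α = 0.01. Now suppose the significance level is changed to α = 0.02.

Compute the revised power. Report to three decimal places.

Power ≈ 0.224

δ = d·√(n/2) = 0.40 × √(21/2) = 1.2961 (unchanged). New critical value: z_{0.02} = 2.054.
Revised power = P(Z > 2.054 − δ) = Φ(-0.758) = 0.2243.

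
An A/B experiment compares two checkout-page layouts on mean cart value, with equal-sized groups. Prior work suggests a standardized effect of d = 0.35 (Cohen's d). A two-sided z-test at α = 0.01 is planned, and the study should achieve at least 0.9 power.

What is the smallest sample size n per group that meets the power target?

For power 0.9 need Φ(δ − z_{0.005}) = 0.9, so δ = z_{0.005} + z_{0.10} = 2.576 + 1.282 = 3.857.
(The Φ(−δ − z_{α/2}) term is vanishingly small for δ > 0 and is dropped in the standard sample-size formula.)
δ = d·√(n/2) ⇒ n = 2(δ/d)² = 2 × (3.857 / 0.35)² = 242.93.
Rounding up, n = 243 per group.

n = 243 per group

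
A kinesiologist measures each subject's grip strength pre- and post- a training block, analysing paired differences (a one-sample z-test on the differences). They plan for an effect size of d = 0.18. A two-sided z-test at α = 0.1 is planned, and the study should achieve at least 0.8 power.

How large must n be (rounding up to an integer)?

n = 191

Set Φ(δ − 1.645) = 0.8; then δ − 1.645 = Φ⁻¹(0.8) = 0.842, giving δ = 2.486.
(Ignoring the negligible lower-tail rejection probability gives the usual closed-form inversion.)
δ = d·√n ⇒ n = (δ/d)² = (2.486 / 0.18)² = 190.82.
Rounding up, n = 191.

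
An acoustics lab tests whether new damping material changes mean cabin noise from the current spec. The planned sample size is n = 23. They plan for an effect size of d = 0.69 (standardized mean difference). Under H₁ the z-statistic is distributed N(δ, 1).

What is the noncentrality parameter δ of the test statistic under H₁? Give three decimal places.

δ ≈ 3.309

δ = d·√n = 0.69 × √23 = 3.3091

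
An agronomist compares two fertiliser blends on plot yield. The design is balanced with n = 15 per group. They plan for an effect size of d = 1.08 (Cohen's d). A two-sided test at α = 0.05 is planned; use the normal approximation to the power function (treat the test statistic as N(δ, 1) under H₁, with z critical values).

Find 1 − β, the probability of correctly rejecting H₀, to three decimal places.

Power ≈ 0.841

Noncentrality parameter: δ = d·√(n/2) = 1.08 × √(15/2) = 2.9577
Two-sided α = 0.05 → critical value z_{0.025} = 1.960.
Power = Φ(δ − 1.960) + Φ(−δ − 1.960) = Φ(0.998) + Φ(-4.918) = 0.8408 + 0.0000 = 0.8408.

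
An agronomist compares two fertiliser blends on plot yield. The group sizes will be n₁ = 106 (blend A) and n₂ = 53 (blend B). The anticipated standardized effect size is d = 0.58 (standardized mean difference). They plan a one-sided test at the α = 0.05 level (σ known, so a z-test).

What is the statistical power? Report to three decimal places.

Power ≈ 0.964

Noncentrality parameter: δ = d / √(1/n₁ + 1/n₂) = 0.58 / √(1/106 + 1/53) = 3.4476
One-sided α = 0.05 → critical value z_{0.05} = 1.645.
Power = Φ(δ − 1.645) = Φ(1.803) = 0.9643.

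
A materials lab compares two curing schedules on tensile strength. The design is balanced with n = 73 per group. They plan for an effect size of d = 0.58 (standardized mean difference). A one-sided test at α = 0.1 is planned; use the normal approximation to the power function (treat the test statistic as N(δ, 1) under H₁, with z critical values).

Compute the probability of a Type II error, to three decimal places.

β ≈ 0.013

Noncentrality parameter: λ = d·√(n/2) = 0.58 × √(73/2) = 3.5041
Critical value for a one-sided test at α = 0.1: z_α = 1.282.
Power = P(Z > 1.282 − λ) = Φ(2.223) = 0.9869.
Type II error: β = 1 − power = 1 − 0.9869 = 0.0131.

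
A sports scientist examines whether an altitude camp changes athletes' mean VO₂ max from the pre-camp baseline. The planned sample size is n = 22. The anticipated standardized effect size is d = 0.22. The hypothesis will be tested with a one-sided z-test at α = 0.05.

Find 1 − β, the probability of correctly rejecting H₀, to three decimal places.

Power ≈ 0.270

Noncentrality parameter: δ = d·√n = 0.22 × √22 = 1.0319
One-sided α = 0.05 → critical value z_{0.05} = 1.645.
Power = Φ(δ − 1.645) = Φ(-0.613) = 0.2700.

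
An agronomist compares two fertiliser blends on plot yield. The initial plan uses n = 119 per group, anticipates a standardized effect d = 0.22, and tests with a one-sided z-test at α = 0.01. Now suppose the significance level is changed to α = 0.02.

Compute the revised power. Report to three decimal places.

Power ≈ 0.361

δ = d·√(n/2) = 0.22 × √(119/2) = 1.6970 (unchanged). New critical value: z_{0.02} = 2.054.
Revised power = Φ(δ − 2.054) = Φ(-0.357) = 0.3606.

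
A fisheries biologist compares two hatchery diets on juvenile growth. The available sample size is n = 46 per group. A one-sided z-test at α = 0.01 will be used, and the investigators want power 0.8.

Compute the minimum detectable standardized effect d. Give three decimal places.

d ≈ 0.661

Required noncentrality: δ = z_{0.01} + z_{0.20} = 2.326 + 0.842 = 3.168.
δ = d·√(n/2) ⇒ d = δ/√(n/2) = 3.168/√(46/2) = 0.6606.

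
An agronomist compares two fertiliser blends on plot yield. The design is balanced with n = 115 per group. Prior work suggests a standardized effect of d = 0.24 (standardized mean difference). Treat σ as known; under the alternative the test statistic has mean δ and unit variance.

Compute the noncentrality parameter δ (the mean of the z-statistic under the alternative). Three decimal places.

δ = d·√(n/2) = 0.24 × √(115/2) = 1.8199

δ ≈ 1.820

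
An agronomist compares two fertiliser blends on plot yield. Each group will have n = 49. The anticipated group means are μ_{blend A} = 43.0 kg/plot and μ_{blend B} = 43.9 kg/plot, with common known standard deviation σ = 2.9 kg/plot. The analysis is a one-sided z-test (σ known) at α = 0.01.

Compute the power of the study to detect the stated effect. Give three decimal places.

Power ≈ 0.215

Standardized effect: d = |μ_{blend A} − μ_{blend B}| / σ = |43.0 − 43.9| / 2.9 = 0.3103
Noncentrality parameter: λ = d·√(n/2) = 0.3103 × √(49/2) = 1.5361
One-sided α = 0.01 → critical value z_{0.01} = 2.326.
Power = P(Z > 2.326 − λ) = Φ(-0.790) = 0.2147.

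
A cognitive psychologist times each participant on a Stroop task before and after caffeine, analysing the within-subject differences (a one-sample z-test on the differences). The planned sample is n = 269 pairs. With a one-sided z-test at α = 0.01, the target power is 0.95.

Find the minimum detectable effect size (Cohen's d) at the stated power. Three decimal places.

Need Φ(δ − 2.326) = 0.95, so δ = 2.326 + 1.645 = 3.971.
δ = d·√n ⇒ d = δ/√n = 3.971/√269 = 0.2421.

d ≈ 0.242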